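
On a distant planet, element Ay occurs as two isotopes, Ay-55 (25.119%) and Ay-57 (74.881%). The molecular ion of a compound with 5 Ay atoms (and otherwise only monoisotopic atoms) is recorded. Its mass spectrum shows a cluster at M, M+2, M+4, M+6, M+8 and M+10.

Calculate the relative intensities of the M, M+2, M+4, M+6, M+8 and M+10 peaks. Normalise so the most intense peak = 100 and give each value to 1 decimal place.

0.3 : 3.8 : 22.5 : 67.1 : 100.0 : 59.6

Each Ay atom is independently Ay-55 (p = 0.25119) or Ay-57 (q = 0.74881); the cluster is the binomial expansion (p + q)^5.
P(M) = 0.25119^5 = 0.001000
P(M+2) = 5 × 0.25119^4 × 0.74881^1 = 0.014906
P(M+4) = 10 × 0.25119^3 × 0.74881^2 = 0.088869
P(M+6) = 10 × 0.25119^2 × 0.74881^3 = 0.264923
P(M+8) = 5 × 0.25119^1 × 0.74881^4 = 0.394874
P(M+10) = 0.74881^5 = 0.235428
The M+8 peak is largest (0.394874); scaling to 100 gives 0.3 : 3.8 : 22.5 : 67.1 : 100.0 : 59.6.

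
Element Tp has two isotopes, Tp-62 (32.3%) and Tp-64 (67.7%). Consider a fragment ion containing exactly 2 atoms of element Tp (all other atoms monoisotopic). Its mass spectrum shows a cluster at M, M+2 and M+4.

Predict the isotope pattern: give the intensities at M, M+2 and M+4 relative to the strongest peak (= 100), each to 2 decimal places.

22.76 : 95.42 : 100.00

Each Tp atom is independently Tp-62 (p = 0.323) or Tp-64 (q = 0.677); the cluster is the binomial expansion (p + q)^2.
P(M) = 0.323^2 = 0.104329
P(M+2) = 2 × 0.323^1 × 0.677^1 = 0.437342
P(M+4) = 0.677^2 = 0.458329
The M+4 peak is largest (0.458329); scaling to 100 gives 22.76 : 95.42 : 100.00.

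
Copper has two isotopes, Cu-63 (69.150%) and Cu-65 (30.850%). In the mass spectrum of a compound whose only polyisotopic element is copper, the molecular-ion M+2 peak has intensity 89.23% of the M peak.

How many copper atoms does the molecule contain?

2

With n Cu atoms, P(M+2)/P(M) = C(n,1)·p^(n−1)q / p^n = n·q/p = n · 0.30850/0.69150.
n = 0.8923 × 0.69150/0.30850 = 2.00 ≈ 2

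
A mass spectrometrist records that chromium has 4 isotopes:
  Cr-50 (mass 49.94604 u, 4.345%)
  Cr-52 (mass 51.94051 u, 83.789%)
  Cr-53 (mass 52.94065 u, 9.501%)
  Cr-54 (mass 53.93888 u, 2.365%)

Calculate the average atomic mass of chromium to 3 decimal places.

51.996 u

Weight each isotope mass by its fractional abundance: 0.04345 × 49.94604 + 0.83789 × 51.94051 + 0.09501 × 52.94065 + 0.02365 × 53.93888
= 2.170155 + 43.520434 + 5.029891 + 1.275655 = 51.996135 u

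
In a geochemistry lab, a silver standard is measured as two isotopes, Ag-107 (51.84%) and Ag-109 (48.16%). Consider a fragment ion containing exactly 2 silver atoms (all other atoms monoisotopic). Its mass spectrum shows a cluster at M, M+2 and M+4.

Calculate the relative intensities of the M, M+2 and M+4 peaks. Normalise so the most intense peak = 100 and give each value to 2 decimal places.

The 2 Ag atoms are independent, so intensities follow the terms of (0.5184 + 0.4816)^2.
P(M) = 0.5184^2 = 0.268739
P(M+2) = 2 × 0.5184^1 × 0.4816^1 = 0.499323
P(M+4) = 0.4816^2 = 0.231939
The M+2 peak is largest (0.499323); scaling to 100 gives 53.82 : 100.00 : 46.45.

53.82 : 100.00 : 46.45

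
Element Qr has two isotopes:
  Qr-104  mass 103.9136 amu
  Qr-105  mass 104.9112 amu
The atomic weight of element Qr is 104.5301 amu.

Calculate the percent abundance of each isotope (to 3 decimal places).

Let x be the fractional abundance of Qr-104; then Qr-105 has abundance 1 − x.
103.9136·x + 104.9112·(1 − x) = 104.5301
(103.9136 − 104.9112)·x = 104.5301 − 104.9112
x = -0.3811 / -0.9976 = 0.38202 → 38.202% Qr-104, 61.798% Qr-105.

Qr-104: 38.202%, Qr-105: 61.798%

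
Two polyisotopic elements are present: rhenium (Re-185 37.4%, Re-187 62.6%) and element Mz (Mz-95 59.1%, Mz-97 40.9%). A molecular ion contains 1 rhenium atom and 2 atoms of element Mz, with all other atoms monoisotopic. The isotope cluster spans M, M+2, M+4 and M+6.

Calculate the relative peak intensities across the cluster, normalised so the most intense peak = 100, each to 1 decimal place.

Rhenium pattern (n=1): 0.3740 : 0.6260
Element Mz pattern (n=2): 0.349281 : 0.483438 : 0.167281
Convolve the two distributions (both contribute in 2-u steps):
  M: 0.3740×0.349281 = 0.130631
  M+2: 0.3740×0.483438 + 0.6260×0.349281 = 0.399456
  M+4: 0.3740×0.167281 + 0.6260×0.483438 = 0.365195
  M+6: 0.6260×0.167281 = 0.104718
Scale to base peak (0.399456) = 100: 32.7 : 100.0 : 91.4 : 26.2

32.7 : 100.0 : 91.4 : 26.2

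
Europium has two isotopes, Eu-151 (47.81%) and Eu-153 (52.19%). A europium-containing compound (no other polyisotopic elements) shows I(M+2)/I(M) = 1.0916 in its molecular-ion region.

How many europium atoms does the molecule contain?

With n Eu atoms, P(M+2)/P(M) = C(n,1)·p^(n−1)q / p^n = n·q/p = n · 0.5219/0.4781.
n = 1.0916 × 0.4781/0.5219 = 1.00 ≈ 1

1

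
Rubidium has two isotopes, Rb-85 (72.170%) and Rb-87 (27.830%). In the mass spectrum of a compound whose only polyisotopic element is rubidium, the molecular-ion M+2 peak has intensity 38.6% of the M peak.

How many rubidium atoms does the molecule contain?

1

With n Rb atoms, P(M+2)/P(M) = C(n,1)·p^(n−1)q / p^n = n·q/p = n · 0.27830/0.72170.
n = 0.386 × 0.72170/0.27830 = 1.00 ≈ 1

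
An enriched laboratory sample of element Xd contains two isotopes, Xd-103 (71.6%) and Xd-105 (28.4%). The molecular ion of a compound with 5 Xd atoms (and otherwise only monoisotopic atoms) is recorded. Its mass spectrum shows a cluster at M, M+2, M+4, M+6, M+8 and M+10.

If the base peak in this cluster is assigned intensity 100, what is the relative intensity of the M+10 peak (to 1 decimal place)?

(0.716 + 0.284)^5 gives M 0.1882, M+2 0.3732, M+4 0.2961, M+6 0.1174, M+8 0.0233, M+10 0.0018; the largest is M+2.
P(M+2) = C(5,1) × 0.716^4 × 0.284^1 = 5 × 0.26281617 × 0.2840 = 0.373199 (base)
P(M+10) = C(5,5) × 0.716^0 × 0.284^5 = 1 × 1.0000 × 0.00184753 = 0.001848
Relative intensity = 0.001848 / 0.373199 × 100 = 0.5

0.5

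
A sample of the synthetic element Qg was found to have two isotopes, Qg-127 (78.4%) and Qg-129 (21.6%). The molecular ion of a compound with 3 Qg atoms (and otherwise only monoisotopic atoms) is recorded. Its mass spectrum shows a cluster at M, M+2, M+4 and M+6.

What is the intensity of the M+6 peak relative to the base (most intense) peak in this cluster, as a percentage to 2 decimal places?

(0.784 + 0.216)^3 gives M 0.4819, M+2 0.3983, M+4 0.1097, M+6 0.0101; the largest is M.
P(M) = C(3,0) × 0.784^3 × 0.216^0 = 1 × 0.4818903 × 1.0000 = 0.481890 (base)
P(M+6) = C(3,3) × 0.784^0 × 0.216^3 = 1 × 1.0000 × 0.0100777 = 0.010078
Relative intensity = 0.010078 / 0.481890 × 100 = 2.09

2.09%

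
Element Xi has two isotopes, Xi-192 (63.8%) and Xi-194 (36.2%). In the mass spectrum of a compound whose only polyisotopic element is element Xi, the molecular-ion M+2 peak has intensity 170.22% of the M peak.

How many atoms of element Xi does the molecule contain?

3

With n Xi atoms, P(M+2)/P(M) = C(n,1)·p^(n−1)q / p^n = n·q/p = n · 0.362/0.638.
n = 1.7022 × 0.638/0.362 = 3.00 ≈ 3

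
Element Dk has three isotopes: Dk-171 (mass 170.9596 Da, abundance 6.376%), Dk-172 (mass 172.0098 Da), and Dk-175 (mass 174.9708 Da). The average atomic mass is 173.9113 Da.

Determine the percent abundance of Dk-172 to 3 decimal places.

Let x and y be the fractions of Dk-172 and Dk-175. Then x + y = 1 − 0.06376 = 0.93624 and 172.0098x + 174.9708y = 173.9113 − 0.06376×170.9596 = 163.010915904.
Substituting: 172.0098x + 174.9708(0.93624 − x) = 163.010915904
(172.0098 − 174.9708)x = -0.803745888  ⇒  x = 0.27144, y = 0.66480
Dk-172: 27.144%, Dk-175: 66.480%.

27.144%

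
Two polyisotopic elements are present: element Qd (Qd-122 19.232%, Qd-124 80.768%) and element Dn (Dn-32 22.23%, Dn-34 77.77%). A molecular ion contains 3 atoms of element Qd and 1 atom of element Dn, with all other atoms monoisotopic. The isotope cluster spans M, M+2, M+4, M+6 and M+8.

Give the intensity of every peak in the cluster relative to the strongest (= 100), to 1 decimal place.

0.4 : 6.2 : 37.4 : 100.0 : 100.0

Element Qd pattern (n=3): 0.00711334 : 0.08962094 : 0.37637811 : 0.52688761
Element Dn pattern (n=1): 0.2223 : 0.7777
Convolve the two distributions (both contribute in 2-u steps):
  M: 0.00711334×0.2223 = 0.001581
  M+2: 0.00711334×0.7777 + 0.08962094×0.2223 = 0.025455
  M+4: 0.08962094×0.7777 + 0.37637811×0.2223 = 0.153367
  M+6: 0.37637811×0.7777 + 0.52688761×0.2223 = 0.409836
  M+8: 0.52688761×0.7777 = 0.409760
Scale to base peak (0.409836) = 100: 0.4 : 6.2 : 37.4 : 100.0 : 100.0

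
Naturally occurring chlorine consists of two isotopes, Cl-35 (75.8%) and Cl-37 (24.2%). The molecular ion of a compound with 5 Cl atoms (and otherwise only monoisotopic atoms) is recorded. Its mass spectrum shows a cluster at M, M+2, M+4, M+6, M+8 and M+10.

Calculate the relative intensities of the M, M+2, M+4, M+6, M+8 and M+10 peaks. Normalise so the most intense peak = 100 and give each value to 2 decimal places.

62.64 : 100.00 : 63.85 : 20.39 : 3.25 : 0.21

Expanding (0.758 + 0.242)^5:
P(M) = 0.758^5 = 0.250234
P(M+2) = 5 × 0.758^4 × 0.242^1 = 0.399450
P(M+4) = 10 × 0.758^3 × 0.242^2 = 0.255058
P(M+6) = 10 × 0.758^2 × 0.242^3 = 0.081430
P(M+8) = 5 × 0.758^1 × 0.242^4 = 0.012999
P(M+10) = 0.242^5 = 0.000830
The M+2 peak is largest (0.399450); scaling to 100 gives 62.64 : 100.00 : 63.85 : 20.39 : 3.25 : 0.21.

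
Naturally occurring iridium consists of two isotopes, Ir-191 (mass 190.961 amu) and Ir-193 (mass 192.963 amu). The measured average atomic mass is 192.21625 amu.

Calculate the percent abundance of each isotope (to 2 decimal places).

Writing the weighted mean with unknown fraction x of Ir-191:
190.961·x + 192.963·(1 − x) = 192.21625
(190.961 − 192.963)·x = 192.21625 − 192.963
x = -0.74675 / -2.002 = 0.37300 → 37.30% Ir-191, 62.70% Ir-193.

Ir-191: 37.30%, Ir-193: 62.70%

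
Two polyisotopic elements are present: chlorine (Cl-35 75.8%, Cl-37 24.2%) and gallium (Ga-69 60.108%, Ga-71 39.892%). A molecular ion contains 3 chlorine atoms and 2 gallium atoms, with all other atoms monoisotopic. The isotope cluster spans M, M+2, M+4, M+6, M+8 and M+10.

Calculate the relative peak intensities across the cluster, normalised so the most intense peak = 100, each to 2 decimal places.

43.76 : 100.00 : 88.29 : 37.65 : 7.78 : 0.63

Chlorine pattern (n=3): 0.43551951 : 0.41713346 : 0.13317454 : 0.01417249
Gallium pattern (n=2): 0.36129717 : 0.47956567 : 0.15913717
Convolve the two distributions (both contribute in 2-u steps):
  M: 0.43551951×0.36129717 = 0.157352
  M+2: 0.43551951×0.47956567 + 0.41713346×0.36129717 = 0.359569
  M+4: 0.43551951×0.15913717 + 0.41713346×0.47956567 + 0.13317454×0.36129717 = 0.317466
  M+6: 0.41713346×0.15913717 + 0.13317454×0.47956567 + 0.01417249×0.36129717 = 0.135368
  M+8: 0.13317454×0.15913717 + 0.01417249×0.47956567 = 0.027990
  M+10: 0.01417249×0.15913717 = 0.002255
Scale to base peak (0.359569) = 100: 43.76 : 100.00 : 88.29 : 37.65 : 7.78 : 0.63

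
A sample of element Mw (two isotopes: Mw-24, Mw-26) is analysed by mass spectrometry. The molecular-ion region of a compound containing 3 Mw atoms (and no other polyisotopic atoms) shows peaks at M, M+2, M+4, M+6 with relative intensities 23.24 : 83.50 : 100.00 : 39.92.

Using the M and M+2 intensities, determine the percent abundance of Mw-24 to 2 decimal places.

45.50%

If p is the fraction of Mw that is Mw-24, then I(M+2)/I(M) = [C(3,1)·p^2·(1−p)] / p^3 = 3·(1−p)/p = 83.50/23.24 = 3.5929
(1−p)/p = 3.5929/3 = 1.1976  ⇒  p = 1/(1 + 1.1976) = 0.4550
Mw-24: 45.50%, Mw-26: 54.50%.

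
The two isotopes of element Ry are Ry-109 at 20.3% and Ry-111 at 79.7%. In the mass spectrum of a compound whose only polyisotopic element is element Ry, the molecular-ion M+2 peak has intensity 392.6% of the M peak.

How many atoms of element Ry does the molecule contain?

1

The M+2/M ratio from n Ry atoms is n · q/p = n · 0.797/0.203.
n = 3.926 × 0.203/0.797 = 1.00 ≈ 1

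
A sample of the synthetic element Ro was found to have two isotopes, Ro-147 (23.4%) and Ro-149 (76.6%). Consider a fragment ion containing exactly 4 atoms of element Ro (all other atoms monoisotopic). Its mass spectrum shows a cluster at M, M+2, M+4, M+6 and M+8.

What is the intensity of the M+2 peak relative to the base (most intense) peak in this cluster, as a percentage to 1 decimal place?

9.3%

Binomial terms of (0.234 + 0.766)^4: M 0.0030, M+2 0.0393, M+4 0.1928, M+6 0.4207, M+8 0.3443 → M+6 is the base peak.
P(M+6) = C(4,3) × 0.234^1 × 0.766^3 = 4 × 0.2340 × 0.4494551 = 0.420690 (base)
P(M+2) = C(4,1) × 0.234^3 × 0.766^1 = 4 × 0.0128129 × 0.7660 = 0.039259
Relative intensity = 0.039259 / 0.420690 × 100 = 9.3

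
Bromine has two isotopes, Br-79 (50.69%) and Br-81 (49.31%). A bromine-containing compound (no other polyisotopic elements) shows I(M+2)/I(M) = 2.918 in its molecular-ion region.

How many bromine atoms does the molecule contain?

3

The M+2/M ratio from n Br atoms is n · q/p = n · 0.4931/0.5069.
n = 2.918 × 0.5069/0.4931 = 3.00 ≈ 3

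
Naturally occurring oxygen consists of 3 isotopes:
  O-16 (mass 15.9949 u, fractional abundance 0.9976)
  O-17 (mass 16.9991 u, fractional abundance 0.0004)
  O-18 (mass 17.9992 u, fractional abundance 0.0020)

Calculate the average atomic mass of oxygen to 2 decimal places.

The abundance-weighted mean is 0.9976 × 15.9949 + 0.0004 × 16.9991 + 0.0020 × 17.9992
= 15.95651 + 0.00680 + 0.03600 = 15.99931 u

16.00 u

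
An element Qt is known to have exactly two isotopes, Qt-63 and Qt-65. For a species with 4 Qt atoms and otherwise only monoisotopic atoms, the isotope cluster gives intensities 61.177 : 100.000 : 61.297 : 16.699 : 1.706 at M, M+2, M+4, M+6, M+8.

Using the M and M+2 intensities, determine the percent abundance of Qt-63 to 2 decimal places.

Write p for the Qt-63 fraction. I(M+2)/I(M) = [C(4,1)·p^3·(1−p)] / p^4 = 4·(1−p)/p = 100.000/61.177 = 1.6346
(1−p)/p = 1.6346/4 = 0.4087  ⇒  p = 1/(1 + 0.4087) = 0.7099
Qt-63: 70.99%, Qt-65: 29.01%.

70.99%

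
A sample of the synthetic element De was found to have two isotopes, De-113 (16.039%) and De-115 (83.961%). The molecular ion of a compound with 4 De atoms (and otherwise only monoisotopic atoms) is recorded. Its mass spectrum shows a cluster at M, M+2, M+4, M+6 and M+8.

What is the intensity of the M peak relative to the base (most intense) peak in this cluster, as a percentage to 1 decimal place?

(0.16039 + 0.83961)^4 gives M 0.0007, M+2 0.0139, M+4 0.1088, M+6 0.3797, M+8 0.4969; the largest is M+8.
P(M+8) = C(4,4) × 0.16039^0 × 0.83961^4 = 1 × 1.0000 × 0.49694739 = 0.496947 (base)
P(M) = C(4,0) × 0.16039^4 × 0.83961^0 = 1 × 0.00066177 × 1.0000 = 0.000662
Relative intensity = 0.000662 / 0.496947 × 100 = 0.1

0.1%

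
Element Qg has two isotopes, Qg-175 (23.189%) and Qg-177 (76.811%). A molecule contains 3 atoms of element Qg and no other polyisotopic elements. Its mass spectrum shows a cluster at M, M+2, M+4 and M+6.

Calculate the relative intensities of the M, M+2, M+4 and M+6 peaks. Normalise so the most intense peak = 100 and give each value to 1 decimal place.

Expanding (0.23189 + 0.76811)^3:
P(M) = 0.23189^3 = 0.012469
P(M+2) = 3 × 0.23189^2 × 0.76811^1 = 0.123911
P(M+4) = 3 × 0.23189^1 × 0.76811^2 = 0.410440
P(M+6) = 0.76811^3 = 0.453180
The M+6 peak is largest (0.453180); scaling to 100 gives 2.8 : 27.3 : 90.6 : 100.0.

2.8 : 27.3 : 90.6 : 100.0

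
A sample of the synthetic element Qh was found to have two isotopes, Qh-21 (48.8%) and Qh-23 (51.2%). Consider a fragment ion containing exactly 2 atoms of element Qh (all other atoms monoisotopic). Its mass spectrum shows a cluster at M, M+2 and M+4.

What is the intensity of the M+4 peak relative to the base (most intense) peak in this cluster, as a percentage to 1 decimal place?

52.5%

Binomial terms of (0.488 + 0.512)^2: M 0.2381, M+2 0.4997, M+4 0.2621 → M+2 is the base peak.
P(M+2) = C(2,1) × 0.488^1 × 0.512^1 = 2 × 0.4880 × 0.5120 = 0.499712 (base)
P(M+4) = C(2,2) × 0.488^0 × 0.512^2 = 1 × 1.0000 × 0.262144 = 0.262144
Relative intensity = 0.262144 / 0.499712 × 100 = 52.5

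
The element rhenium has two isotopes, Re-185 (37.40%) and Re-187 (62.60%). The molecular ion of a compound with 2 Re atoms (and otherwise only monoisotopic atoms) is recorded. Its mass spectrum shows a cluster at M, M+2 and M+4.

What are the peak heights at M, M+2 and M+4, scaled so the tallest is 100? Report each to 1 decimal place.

29.9 : 100.0 : 83.7

The 2 Re atoms are independent, so intensities follow the terms of (0.3740 + 0.6260)^2.
P(M) = 0.3740^2 = 0.139876
P(M+2) = 2 × 0.3740^1 × 0.6260^1 = 0.468248
P(M+4) = 0.6260^2 = 0.391876
The M+2 peak is largest (0.468248); scaling to 100 gives 29.9 : 100.0 : 83.7.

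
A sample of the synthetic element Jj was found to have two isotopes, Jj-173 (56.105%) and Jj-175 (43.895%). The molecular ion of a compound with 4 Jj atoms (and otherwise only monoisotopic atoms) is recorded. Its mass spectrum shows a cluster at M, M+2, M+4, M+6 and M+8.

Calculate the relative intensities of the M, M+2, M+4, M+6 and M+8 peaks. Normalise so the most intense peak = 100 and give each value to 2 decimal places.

27.23 : 85.21 : 100.00 : 52.16 : 10.20

Expanding (0.56105 + 0.43895)^4:
P(M) = 0.56105^4 = 0.099085
P(M+2) = 4 × 0.56105^3 × 0.43895^1 = 0.310084
P(M+4) = 6 × 0.56105^2 × 0.43895^2 = 0.363902
P(M+6) = 4 × 0.56105^1 × 0.43895^3 = 0.189805
P(M+8) = 0.43895^4 = 0.037124
The M+4 peak is largest (0.363902); scaling to 100 gives 27.23 : 85.21 : 100.00 : 52.16 : 10.20.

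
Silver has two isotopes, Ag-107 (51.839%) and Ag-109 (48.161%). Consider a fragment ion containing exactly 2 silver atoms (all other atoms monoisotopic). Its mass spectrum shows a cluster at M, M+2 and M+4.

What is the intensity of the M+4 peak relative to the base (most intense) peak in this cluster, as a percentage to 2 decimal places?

Binomial terms of (0.51839 + 0.48161)^2: M 0.2687, M+2 0.4993, M+4 0.2319 → M+2 is the base peak.
P(M+2) = C(2,1) × 0.51839^1 × 0.48161^1 = 2 × 0.51839 × 0.48161 = 0.499324 (base)
P(M+4) = C(2,2) × 0.51839^0 × 0.48161^2 = 1 × 1.0000 × 0.23194819 = 0.231948
Relative intensity = 0.231948 / 0.499324 × 100 = 46.45

46.45%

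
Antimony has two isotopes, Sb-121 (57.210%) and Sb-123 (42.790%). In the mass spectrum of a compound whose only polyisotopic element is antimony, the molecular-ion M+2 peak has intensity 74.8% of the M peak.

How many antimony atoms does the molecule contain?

The M+2/M ratio from n Sb atoms is n · q/p = n · 0.42790/0.57210.
n = 0.748 × 0.57210/0.42790 = 1.00 ≈ 1

1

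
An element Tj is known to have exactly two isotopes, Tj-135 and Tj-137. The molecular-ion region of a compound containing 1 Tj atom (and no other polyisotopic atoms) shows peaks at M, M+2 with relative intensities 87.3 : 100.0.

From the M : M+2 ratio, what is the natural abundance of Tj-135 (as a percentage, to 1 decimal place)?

Let p = fractional abundance of Tj-135. I(M+2)/I(M) = [C(1,1)·p^0·(1−p)] / p^1 = 1·(1−p)/p = 100.0/87.3 = 1.1455
(1−p)/p = 1.1455/1 = 1.1455  ⇒  p = 1/(1 + 1.1455) = 0.4661
Tj-135: 46.6%, Tj-137: 53.4%.

46.6%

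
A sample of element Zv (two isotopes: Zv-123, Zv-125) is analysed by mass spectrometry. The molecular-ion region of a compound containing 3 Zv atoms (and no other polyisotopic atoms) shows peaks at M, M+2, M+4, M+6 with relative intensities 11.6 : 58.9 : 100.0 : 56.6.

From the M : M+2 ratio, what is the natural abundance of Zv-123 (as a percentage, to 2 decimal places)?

37.14%

Let p = fractional abundance of Zv-123. I(M+2)/I(M) = [C(3,1)·p^2·(1−p)] / p^3 = 3·(1−p)/p = 58.9/11.6 = 5.0776
(1−p)/p = 5.0776/3 = 1.6925  ⇒  p = 1/(1 + 1.6925) = 0.3714
Zv-123: 37.14%, Zv-125: 62.86%.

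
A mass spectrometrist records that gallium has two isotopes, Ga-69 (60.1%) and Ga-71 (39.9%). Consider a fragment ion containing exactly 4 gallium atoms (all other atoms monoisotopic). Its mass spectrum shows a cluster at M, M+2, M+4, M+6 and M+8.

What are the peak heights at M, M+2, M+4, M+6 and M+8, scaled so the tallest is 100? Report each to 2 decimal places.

Expanding (0.601 + 0.399)^4:
P(M) = 0.601^4 = 0.130466
P(M+2) = 4 × 0.601^3 × 0.399^1 = 0.346463
P(M+4) = 6 × 0.601^2 × 0.399^2 = 0.345021
P(M+6) = 4 × 0.601^1 × 0.399^3 = 0.152705
P(M+8) = 0.399^4 = 0.025345
The M+2 peak is largest (0.346463); scaling to 100 gives 37.66 : 100.00 : 99.58 : 44.08 : 7.32.

37.66 : 100.00 : 99.58 : 44.08 : 7.32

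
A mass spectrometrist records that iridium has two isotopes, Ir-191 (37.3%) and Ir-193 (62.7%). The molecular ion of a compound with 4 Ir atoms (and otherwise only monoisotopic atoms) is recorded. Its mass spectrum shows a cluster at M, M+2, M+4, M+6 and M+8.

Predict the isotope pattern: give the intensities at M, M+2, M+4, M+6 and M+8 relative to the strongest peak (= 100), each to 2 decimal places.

5.26 : 35.39 : 89.23 : 100.00 : 42.02

The 4 Ir atoms are independent, so intensities follow the terms of (0.373 + 0.627)^4.
P(M) = 0.373^4 = 0.019357
P(M+2) = 4 × 0.373^3 × 0.627^1 = 0.130153
P(M+4) = 6 × 0.373^2 × 0.627^2 = 0.328174
P(M+6) = 4 × 0.373^1 × 0.627^3 = 0.367766
P(M+8) = 0.627^4 = 0.154550
The M+6 peak is largest (0.367766); scaling to 100 gives 5.26 : 35.39 : 89.23 : 100.00 : 42.02.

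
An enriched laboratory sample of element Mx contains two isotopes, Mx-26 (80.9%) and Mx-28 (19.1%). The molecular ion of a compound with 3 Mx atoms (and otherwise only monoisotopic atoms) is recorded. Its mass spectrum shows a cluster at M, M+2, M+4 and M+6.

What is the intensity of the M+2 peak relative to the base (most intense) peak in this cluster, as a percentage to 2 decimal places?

70.83%

(0.809 + 0.191)^3 gives M 0.5295, M+2 0.3750, M+4 0.0885, M+6 0.0070; the largest is M.
P(M) = C(3,0) × 0.809^3 × 0.191^0 = 1 × 0.52947513 × 1.0000 = 0.529475 (base)
P(M+2) = C(3,1) × 0.809^2 × 0.191^1 = 3 × 0.654481 × 0.1910 = 0.375018
Relative intensity = 0.375018 / 0.529475 × 100 = 70.83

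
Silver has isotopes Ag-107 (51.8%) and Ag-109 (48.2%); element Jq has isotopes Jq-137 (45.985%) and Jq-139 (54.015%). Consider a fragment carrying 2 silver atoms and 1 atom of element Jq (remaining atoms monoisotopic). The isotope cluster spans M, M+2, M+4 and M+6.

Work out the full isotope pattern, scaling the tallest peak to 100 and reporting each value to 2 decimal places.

Silver pattern (n=2): 0.268324 : 0.499352 : 0.232324
Element Jq pattern (n=1): 0.45985 : 0.54015
Convolve the two distributions (both contribute in 2-u steps):
  M: 0.268324×0.45985 = 0.123389
  M+2: 0.268324×0.54015 + 0.499352×0.45985 = 0.374562
  M+4: 0.499352×0.54015 + 0.232324×0.45985 = 0.376559
  M+6: 0.232324×0.54015 = 0.125490
Scale to base peak (0.376559) = 100: 32.77 : 99.47 : 100.00 : 33.33

32.77 : 99.47 : 100.00 : 33.33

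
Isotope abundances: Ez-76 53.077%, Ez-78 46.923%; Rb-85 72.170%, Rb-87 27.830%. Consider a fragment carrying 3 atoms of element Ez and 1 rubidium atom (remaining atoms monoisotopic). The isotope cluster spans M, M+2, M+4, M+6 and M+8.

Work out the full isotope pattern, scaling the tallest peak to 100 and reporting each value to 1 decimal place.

29.7 : 90.2 : 100.0 : 47.4 : 7.9

Element Ez pattern (n=3): 0.14952682 : 0.39656991 : 0.35058971 : 0.10331356
Rubidium pattern (n=1): 0.7217 : 0.2783
Convolve the two distributions (both contribute in 2-u steps):
  M: 0.14952682×0.7217 = 0.107914
  M+2: 0.14952682×0.2783 + 0.39656991×0.7217 = 0.327818
  M+4: 0.39656991×0.2783 + 0.35058971×0.7217 = 0.363386
  M+6: 0.35058971×0.2783 + 0.10331356×0.7217 = 0.172131
  M+8: 0.10331356×0.2783 = 0.028752
Scale to base peak (0.363386) = 100: 29.7 : 90.2 : 100.0 : 47.4 : 7.9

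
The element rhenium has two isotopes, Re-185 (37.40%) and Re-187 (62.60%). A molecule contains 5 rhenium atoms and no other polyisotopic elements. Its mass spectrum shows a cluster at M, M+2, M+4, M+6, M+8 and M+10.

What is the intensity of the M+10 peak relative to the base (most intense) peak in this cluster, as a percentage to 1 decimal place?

(0.3740 + 0.6260)^5 gives M 0.0073, M+2 0.0612, M+4 0.2050, M+6 0.3431, M+8 0.2872, M+10 0.0961; the largest is M+6.
P(M+6) = C(5,3) × 0.3740^2 × 0.6260^3 = 10 × 0.139876 × 0.24531438 = 0.343136 (base)
P(M+10) = C(5,5) × 0.3740^0 × 0.6260^5 = 1 × 1.0000 × 0.09613282 = 0.096133
Relative intensity = 0.096133 / 0.343136 × 100 = 28.0

28.0%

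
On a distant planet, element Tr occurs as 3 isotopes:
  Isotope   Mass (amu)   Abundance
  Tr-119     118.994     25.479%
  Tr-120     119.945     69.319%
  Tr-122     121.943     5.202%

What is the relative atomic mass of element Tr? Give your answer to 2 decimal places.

Average mass = Σ (abundance × isotope mass) = 0.25479 × 118.994 + 0.69319 × 119.945 + 0.05202 × 121.943
= 30.3185 + 83.1447 + 6.3435 = 119.8067 amu

119.81 amu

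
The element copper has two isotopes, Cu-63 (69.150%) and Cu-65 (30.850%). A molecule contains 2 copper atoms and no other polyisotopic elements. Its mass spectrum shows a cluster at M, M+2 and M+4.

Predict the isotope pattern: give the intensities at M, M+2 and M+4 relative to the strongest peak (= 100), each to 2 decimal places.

100.00 : 89.23 : 19.90

Expanding (0.69150 + 0.30850)^2:
P(M) = 0.69150^2 = 0.478172
P(M+2) = 2 × 0.69150^1 × 0.30850^1 = 0.426656
P(M+4) = 0.30850^2 = 0.095172
The M peak is largest (0.478172); scaling to 100 gives 100.00 : 89.23 : 19.90.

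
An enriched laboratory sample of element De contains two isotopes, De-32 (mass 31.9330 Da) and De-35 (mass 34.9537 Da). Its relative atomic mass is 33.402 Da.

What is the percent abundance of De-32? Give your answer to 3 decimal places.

51.369%

Let x be the fractional abundance of De-32; then De-35 has abundance 1 − x.
31.9330·x + 34.9537·(1 − x) = 33.402
(31.9330 − 34.9537)·x = 33.402 − 34.9537
x = -1.5517 / -3.0207 = 0.51369 → 51.369% De-32, 48.631% De-35.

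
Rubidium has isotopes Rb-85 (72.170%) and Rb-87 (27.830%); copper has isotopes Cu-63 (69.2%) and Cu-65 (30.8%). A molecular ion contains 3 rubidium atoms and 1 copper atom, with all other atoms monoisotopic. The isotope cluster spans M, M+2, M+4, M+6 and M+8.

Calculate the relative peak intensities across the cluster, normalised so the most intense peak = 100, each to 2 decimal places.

Rubidium pattern (n=3): 0.37589809 : 0.43485841 : 0.16768892 : 0.02155458
Copper pattern (n=1): 0.6920 : 0.3080
Convolve the two distributions (both contribute in 2-u steps):
  M: 0.37589809×0.6920 = 0.260121
  M+2: 0.37589809×0.3080 + 0.43485841×0.6920 = 0.416699
  M+4: 0.43485841×0.3080 + 0.16768892×0.6920 = 0.249977
  M+6: 0.16768892×0.3080 + 0.02155458×0.6920 = 0.066564
  M+8: 0.02155458×0.3080 = 0.006639
Scale to base peak (0.416699) = 100: 62.42 : 100.00 : 59.99 : 15.97 : 1.59

62.42 : 100.00 : 59.99 : 15.97 : 1.59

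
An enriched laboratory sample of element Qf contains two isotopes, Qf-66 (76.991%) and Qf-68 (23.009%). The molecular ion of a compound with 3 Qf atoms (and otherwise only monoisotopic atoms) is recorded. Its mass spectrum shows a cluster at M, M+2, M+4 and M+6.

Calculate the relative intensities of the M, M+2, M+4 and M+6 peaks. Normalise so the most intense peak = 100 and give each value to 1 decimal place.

The 3 Qf atoms are independent, so intensities follow the terms of (0.76991 + 0.23009)^3.
P(M) = 0.76991^3 = 0.456373
P(M+2) = 3 × 0.76991^2 × 0.23009^1 = 0.409165
P(M+4) = 3 × 0.76991^1 × 0.23009^2 = 0.122280
P(M+6) = 0.23009^3 = 0.012181
The M peak is largest (0.456373); scaling to 100 gives 100.0 : 89.7 : 26.8 : 2.7.

100.0 : 89.7 : 26.8 : 2.7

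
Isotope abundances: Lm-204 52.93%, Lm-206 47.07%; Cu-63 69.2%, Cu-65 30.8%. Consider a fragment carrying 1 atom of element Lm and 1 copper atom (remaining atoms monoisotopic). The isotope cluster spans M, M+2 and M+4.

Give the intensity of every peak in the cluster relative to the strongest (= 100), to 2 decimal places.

Element Lm pattern (n=1): 0.5293 : 0.4707
Copper pattern (n=1): 0.6920 : 0.3080
Convolve the two distributions (both contribute in 2-u steps):
  M: 0.5293×0.6920 = 0.366276
  M+2: 0.5293×0.3080 + 0.4707×0.6920 = 0.488749
  M+4: 0.4707×0.3080 = 0.144976
Scale to base peak (0.488749) = 100: 74.94 : 100.00 : 29.66

74.94 : 100.00 : 29.66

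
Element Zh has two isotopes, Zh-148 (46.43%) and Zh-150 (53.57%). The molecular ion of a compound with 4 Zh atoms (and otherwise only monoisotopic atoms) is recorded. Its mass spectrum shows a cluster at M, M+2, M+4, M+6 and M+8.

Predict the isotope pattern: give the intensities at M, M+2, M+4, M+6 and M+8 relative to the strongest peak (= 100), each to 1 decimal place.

The 4 Zh atoms are independent, so intensities follow the terms of (0.4643 + 0.5357)^4.
P(M) = 0.4643^4 = 0.046472
P(M+2) = 4 × 0.4643^3 × 0.5357^1 = 0.214475
P(M+4) = 6 × 0.4643^2 × 0.5357^2 = 0.371186
P(M+6) = 4 × 0.4643^1 × 0.5357^3 = 0.285512
P(M+8) = 0.5357^4 = 0.082354
The M+4 peak is largest (0.371186); scaling to 100 gives 12.5 : 57.8 : 100.0 : 76.9 : 22.2.

12.5 : 57.8 : 100.0 : 76.9 : 22.2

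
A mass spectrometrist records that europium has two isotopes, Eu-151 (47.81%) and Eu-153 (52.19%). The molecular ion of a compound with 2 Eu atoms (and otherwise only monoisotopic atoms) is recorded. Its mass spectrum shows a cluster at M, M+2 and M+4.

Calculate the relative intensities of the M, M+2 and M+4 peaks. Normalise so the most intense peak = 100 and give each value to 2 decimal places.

45.80 : 100.00 : 54.58

Expanding (0.4781 + 0.5219)^2:
P(M) = 0.4781^2 = 0.228580
P(M+2) = 2 × 0.4781^1 × 0.5219^1 = 0.499041
P(M+4) = 0.5219^2 = 0.272380
The M+2 peak is largest (0.499041); scaling to 100 gives 45.80 : 100.00 : 54.58.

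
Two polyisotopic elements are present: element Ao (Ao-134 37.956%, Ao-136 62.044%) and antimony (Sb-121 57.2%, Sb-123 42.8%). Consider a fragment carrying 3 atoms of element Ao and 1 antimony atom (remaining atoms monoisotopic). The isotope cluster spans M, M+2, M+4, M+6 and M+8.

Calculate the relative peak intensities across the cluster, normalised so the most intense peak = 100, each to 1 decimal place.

Element Ao pattern (n=3): 0.05468161 : 0.26815254 : 0.43833008 : 0.23883577
Antimony pattern (n=1): 0.5720 : 0.4280
Convolve the two distributions (both contribute in 2-u steps):
  M: 0.05468161×0.5720 = 0.031278
  M+2: 0.05468161×0.4280 + 0.26815254×0.5720 = 0.176787
  M+4: 0.26815254×0.4280 + 0.43833008×0.5720 = 0.365494
  M+6: 0.43833008×0.4280 + 0.23883577×0.5720 = 0.324219
  M+8: 0.23883577×0.4280 = 0.102222
Scale to base peak (0.365494) = 100: 8.6 : 48.4 : 100.0 : 88.7 : 28.0

8.6 : 48.4 : 100.0 : 88.7 : 28.0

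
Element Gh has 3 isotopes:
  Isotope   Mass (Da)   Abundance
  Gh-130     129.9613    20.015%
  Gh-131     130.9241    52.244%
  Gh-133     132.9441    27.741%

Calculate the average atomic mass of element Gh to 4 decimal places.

Ar = Σ fᵢ·mᵢ = 0.20015 × 129.9613 + 0.52244 × 130.9241 + 0.27741 × 132.9441
= 26.01175 + 68.39999 + 36.88002 = 131.29176 Da

131.2918 Da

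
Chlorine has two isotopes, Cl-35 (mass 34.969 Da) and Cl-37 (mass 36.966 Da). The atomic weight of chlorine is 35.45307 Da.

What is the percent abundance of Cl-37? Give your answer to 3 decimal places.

With x = fraction of Cl-35 (so Cl-37 is 1 − x):
34.969·x + 36.966·(1 − x) = 35.45307
(34.969 − 36.966)·x = 35.45307 − 36.966
x = -1.51293 / -1.997 = 0.75760 → 75.760% Cl-35, 24.240% Cl-37.

24.240%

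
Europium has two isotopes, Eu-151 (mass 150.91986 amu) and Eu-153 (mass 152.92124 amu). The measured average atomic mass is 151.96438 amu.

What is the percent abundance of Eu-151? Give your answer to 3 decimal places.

47.810%

Let x be the fractional abundance of Eu-151; then Eu-153 has abundance 1 − x.
150.91986·x + 152.92124·(1 − x) = 151.96438
(150.91986 − 152.92124)·x = 151.96438 − 152.92124
x = -0.95686 / -2.00138 = 0.47810 → 47.810% Eu-151, 52.190% Eu-153.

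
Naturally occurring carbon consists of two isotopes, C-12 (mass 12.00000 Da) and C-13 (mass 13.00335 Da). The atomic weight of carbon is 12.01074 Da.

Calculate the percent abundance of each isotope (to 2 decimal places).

Let x be the fractional abundance of C-12; then C-13 has abundance 1 − x.
12.00000·x + 13.00335·(1 − x) = 12.01074
(12.00000 − 13.00335)·x = 12.01074 − 13.00335
x = -0.99261 / -1.00335 = 0.98930 → 98.93% C-12, 1.07% C-13.

C-12: 98.93%, C-13: 1.07%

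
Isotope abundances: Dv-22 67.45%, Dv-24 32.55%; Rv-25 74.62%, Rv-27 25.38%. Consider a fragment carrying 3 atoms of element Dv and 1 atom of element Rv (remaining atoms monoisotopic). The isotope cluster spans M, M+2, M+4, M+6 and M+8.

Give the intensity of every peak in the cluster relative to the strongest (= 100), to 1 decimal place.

Element Dv pattern (n=3): 0.30686394 : 0.44425892 : 0.21439033 : 0.03448681
Element Rv pattern (n=1): 0.7462 : 0.2538
Convolve the two distributions (both contribute in 2-u steps):
  M: 0.30686394×0.7462 = 0.228982
  M+2: 0.30686394×0.2538 + 0.44425892×0.7462 = 0.409388
  M+4: 0.44425892×0.2538 + 0.21439033×0.7462 = 0.272731
  M+6: 0.21439033×0.2538 + 0.03448681×0.7462 = 0.080146
  M+8: 0.03448681×0.2538 = 0.008753
Scale to base peak (0.409388) = 100: 55.9 : 100.0 : 66.6 : 19.6 : 2.1

55.9 : 100.0 : 66.6 : 19.6 : 2.1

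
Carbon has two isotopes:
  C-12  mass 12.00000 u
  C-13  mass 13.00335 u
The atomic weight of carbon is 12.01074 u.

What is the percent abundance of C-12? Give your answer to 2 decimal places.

98.93%

Writing the weighted mean with unknown fraction x of C-12:
12.00000·x + 13.00335·(1 − x) = 12.01074
(12.00000 − 13.00335)·x = 12.01074 − 13.00335
x = -0.99261 / -1.00335 = 0.98930 → 98.93% C-12, 1.07% C-13.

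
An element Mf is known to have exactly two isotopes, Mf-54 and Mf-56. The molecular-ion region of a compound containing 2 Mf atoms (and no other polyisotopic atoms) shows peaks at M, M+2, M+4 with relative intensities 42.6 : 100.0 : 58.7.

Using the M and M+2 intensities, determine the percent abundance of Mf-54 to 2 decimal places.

If p is the fraction of Mf that is Mf-54, then I(M+2)/I(M) = [C(2,1)·p^1·(1−p)] / p^2 = 2·(1−p)/p = 100.0/42.6 = 2.3474
(1−p)/p = 2.3474/2 = 1.1737  ⇒  p = 1/(1 + 1.1737) = 0.4600
Mf-54: 46.00%, Mf-56: 54.00%.

46.00%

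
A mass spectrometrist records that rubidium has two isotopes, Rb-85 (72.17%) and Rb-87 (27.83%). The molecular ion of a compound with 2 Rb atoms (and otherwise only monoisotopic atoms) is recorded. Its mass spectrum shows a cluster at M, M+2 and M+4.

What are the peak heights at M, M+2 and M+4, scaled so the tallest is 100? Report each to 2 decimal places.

100.00 : 77.12 : 14.87

The 2 Rb atoms are independent, so intensities follow the terms of (0.7217 + 0.2783)^2.
P(M) = 0.7217^2 = 0.520851
P(M+2) = 2 × 0.7217^1 × 0.2783^1 = 0.401698
P(M+4) = 0.2783^2 = 0.077451
The M peak is largest (0.520851); scaling to 100 gives 100.00 : 77.12 : 14.87.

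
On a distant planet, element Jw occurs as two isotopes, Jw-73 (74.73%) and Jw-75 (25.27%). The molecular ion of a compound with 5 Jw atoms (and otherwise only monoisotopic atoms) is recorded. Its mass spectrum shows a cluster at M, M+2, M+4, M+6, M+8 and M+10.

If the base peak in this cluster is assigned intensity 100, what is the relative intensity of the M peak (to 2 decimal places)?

59.15

Term probabilities: M 0.2331, M+2 0.3941, M+4 0.2665, M+6 0.0901, M+8 0.0152, M+10 0.0010. Base peak = M+2.
P(M+2) = C(5,1) × 0.7473^4 × 0.2527^1 = 5 × 0.31187454 × 0.2527 = 0.394053 (base)
P(M) = C(5,0) × 0.7473^5 × 0.2527^0 = 1 × 0.23306385 × 1.0000 = 0.233064
Relative intensity = 0.233064 / 0.394053 × 100 = 59.15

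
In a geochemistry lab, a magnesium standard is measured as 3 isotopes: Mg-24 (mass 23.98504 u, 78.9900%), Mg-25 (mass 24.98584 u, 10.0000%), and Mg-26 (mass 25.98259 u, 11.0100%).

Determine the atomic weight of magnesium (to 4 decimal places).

24.3051 u

Average mass = Σ (abundance × isotope mass) = 0.789900 × 23.98504 + 0.100000 × 24.98584 + 0.110100 × 25.98259
= 18.945783 + 2.498584 + 2.860683 = 24.305050 u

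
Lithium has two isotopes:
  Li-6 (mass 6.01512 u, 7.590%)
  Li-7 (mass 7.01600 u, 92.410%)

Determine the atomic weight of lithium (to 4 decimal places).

6.9400 u

Average mass = Σ (abundance × isotope mass) = 0.07590 × 6.01512 + 0.92410 × 7.01600
= 0.456548 + 6.483486 = 6.940034 u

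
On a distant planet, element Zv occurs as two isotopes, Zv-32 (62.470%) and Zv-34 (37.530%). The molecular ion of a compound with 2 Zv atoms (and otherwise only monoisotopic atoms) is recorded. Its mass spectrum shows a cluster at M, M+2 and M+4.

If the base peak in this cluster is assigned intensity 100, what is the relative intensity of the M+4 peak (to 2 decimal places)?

30.04

(0.62470 + 0.37530)^2 gives M 0.3903, M+2 0.4689, M+4 0.1409; the largest is M+2.
P(M+2) = C(2,1) × 0.62470^1 × 0.37530^1 = 2 × 0.6247 × 0.3753 = 0.468900 (base)
P(M+4) = C(2,2) × 0.62470^0 × 0.37530^2 = 1 × 1.0000 × 0.14085009 = 0.140850
Relative intensity = 0.140850 / 0.468900 × 100 = 30.04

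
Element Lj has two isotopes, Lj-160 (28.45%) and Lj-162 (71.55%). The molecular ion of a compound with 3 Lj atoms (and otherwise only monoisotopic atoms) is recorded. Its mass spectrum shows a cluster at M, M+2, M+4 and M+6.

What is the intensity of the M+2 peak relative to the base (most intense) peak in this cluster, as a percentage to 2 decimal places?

Binomial terms of (0.2845 + 0.7155)^3: M 0.0230, M+2 0.1737, M+4 0.4369, M+6 0.3663 → M+4 is the base peak.
P(M+4) = C(3,2) × 0.2845^1 × 0.7155^2 = 3 × 0.2845 × 0.51194025 = 0.436941 (base)
P(M+2) = C(3,1) × 0.2845^2 × 0.7155^1 = 3 × 0.08094025 × 0.7155 = 0.173738
Relative intensity = 0.173738 / 0.436941 × 100 = 39.76

39.76%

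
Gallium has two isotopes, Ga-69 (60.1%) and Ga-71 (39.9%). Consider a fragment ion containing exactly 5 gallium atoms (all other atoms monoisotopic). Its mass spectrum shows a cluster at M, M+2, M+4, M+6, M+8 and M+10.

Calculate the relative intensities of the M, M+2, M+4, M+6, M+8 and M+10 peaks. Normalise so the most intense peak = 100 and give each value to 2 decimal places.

22.69 : 75.31 : 100.00 : 66.39 : 22.04 : 2.93

Each Ga atom is independently Ga-69 (p = 0.601) or Ga-71 (q = 0.399); the cluster is the binomial expansion (p + q)^5.
P(M) = 0.601^5 = 0.078410
P(M+2) = 5 × 0.601^4 × 0.399^1 = 0.260280
P(M+4) = 10 × 0.601^3 × 0.399^2 = 0.345596
P(M+6) = 10 × 0.601^2 × 0.399^3 = 0.229439
P(M+8) = 5 × 0.601^1 × 0.399^4 = 0.076162
P(M+10) = 0.399^5 = 0.010113
The M+4 peak is largest (0.345596); scaling to 100 gives 22.69 : 75.31 : 100.00 : 66.39 : 22.04 : 2.93.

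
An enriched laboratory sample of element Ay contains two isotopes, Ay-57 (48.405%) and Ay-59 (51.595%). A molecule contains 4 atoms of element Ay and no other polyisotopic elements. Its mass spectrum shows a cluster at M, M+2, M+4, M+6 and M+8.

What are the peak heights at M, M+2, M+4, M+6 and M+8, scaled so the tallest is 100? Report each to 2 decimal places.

The 4 Ay atoms are independent, so intensities follow the terms of (0.48405 + 0.51595)^4.
P(M) = 0.48405^4 = 0.054899
P(M+2) = 4 × 0.48405^3 × 0.51595^1 = 0.234066
P(M+4) = 6 × 0.48405^2 × 0.51595^2 = 0.374237
P(M+6) = 4 × 0.48405^1 × 0.51595^3 = 0.265934
P(M+8) = 0.51595^4 = 0.070865
The M+4 peak is largest (0.374237); scaling to 100 gives 14.67 : 62.54 : 100.00 : 71.06 : 18.94.

14.67 : 62.54 : 100.00 : 71.06 : 18.94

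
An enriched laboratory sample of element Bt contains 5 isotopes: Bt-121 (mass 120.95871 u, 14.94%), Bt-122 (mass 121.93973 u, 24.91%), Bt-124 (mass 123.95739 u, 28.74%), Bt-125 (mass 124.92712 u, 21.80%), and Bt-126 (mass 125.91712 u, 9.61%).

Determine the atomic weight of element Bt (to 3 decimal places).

123.407 u

The abundance-weighted mean is 0.1494 × 120.95871 + 0.2491 × 121.93973 + 0.2874 × 123.95739 + 0.2180 × 124.92712 + 0.0961 × 125.91712
= 18.071231 + 30.375187 + 35.625354 + 27.234112 + 12.100635 = 123.406519 u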